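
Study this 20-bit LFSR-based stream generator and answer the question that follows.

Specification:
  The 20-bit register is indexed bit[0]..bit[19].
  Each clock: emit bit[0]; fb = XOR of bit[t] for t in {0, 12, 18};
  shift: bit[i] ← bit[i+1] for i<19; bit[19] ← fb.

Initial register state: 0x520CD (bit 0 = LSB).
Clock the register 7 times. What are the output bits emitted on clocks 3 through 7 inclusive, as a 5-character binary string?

11001

reg_0 = 0x520CD
clock 1: out=1, reg = 0x29066
clock 2: out=0, reg = 0x94833
clock 3: out=1, reg = 0xCA419
clock 4: out=1, reg = 0x6520C
clock 5: out=0, reg = 0x32906
clock 6: out=0, reg = 0x19483
clock 7: out=1, reg = 0x0CA41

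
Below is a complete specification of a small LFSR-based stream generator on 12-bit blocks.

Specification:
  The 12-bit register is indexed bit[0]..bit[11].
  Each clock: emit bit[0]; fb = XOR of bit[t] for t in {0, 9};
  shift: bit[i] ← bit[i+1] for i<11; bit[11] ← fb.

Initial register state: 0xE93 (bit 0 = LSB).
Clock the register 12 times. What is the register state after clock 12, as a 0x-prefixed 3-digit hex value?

reg_0 = 0xE93
clock 1: out=1, reg = 0x749
clock 2: out=1, reg = 0x3A4
clock 3: out=0, reg = 0x9D2
clock 4: out=0, reg = 0x4E9
clock 5: out=1, reg = 0xA74
clock 6: out=0, reg = 0xD3A
clock 7: out=0, reg = 0x69D
clock 8: out=1, reg = 0x34E
clock 9: out=0, reg = 0x9A7
clock 10: out=1, reg = 0xCD3
clock 11: out=1, reg = 0xE69
clock 12: out=1, reg = 0x734

0x734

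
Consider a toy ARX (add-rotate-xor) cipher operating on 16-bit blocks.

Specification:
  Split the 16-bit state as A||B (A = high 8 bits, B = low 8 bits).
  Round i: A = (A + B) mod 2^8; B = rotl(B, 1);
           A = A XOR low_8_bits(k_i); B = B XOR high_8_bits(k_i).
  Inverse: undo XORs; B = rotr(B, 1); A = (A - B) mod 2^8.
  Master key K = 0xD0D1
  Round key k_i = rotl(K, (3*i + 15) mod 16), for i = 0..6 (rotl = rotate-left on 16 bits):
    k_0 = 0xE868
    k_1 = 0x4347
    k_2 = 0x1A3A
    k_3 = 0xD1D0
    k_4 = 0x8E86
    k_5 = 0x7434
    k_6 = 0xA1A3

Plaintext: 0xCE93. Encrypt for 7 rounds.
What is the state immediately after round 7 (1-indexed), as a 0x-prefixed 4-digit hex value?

0xADC7

s_0 = plaintext = 0xCE93
s_1 = Round(s_0, k_0) = 0x09CF
s_2 = Round(s_1, k_1) = 0x9FDC
s_3 = Round(s_2, k_2) = 0x41A3
s_4 = Round(s_3, k_3) = 0x3496
s_5 = Round(s_4, k_4) = 0x4CA3
s_6 = Round(s_5, k_5) = 0xDB33
s_7 = Round(s_6, k_6) = 0xADC7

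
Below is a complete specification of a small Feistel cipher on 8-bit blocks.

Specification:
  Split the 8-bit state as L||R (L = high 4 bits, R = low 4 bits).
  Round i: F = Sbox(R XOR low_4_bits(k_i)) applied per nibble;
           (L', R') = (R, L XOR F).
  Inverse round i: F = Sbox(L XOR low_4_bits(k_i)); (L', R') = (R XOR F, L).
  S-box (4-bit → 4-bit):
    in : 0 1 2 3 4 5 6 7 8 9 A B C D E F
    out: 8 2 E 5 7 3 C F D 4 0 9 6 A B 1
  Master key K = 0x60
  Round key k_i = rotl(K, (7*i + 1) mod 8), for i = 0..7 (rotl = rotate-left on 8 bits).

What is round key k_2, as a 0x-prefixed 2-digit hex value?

0x30

K = 0x60
k_0 = rotl(K, (7*0+1) mod 8) = rotl(K, 1) = 0xC0
k_1 = rotl(K, (7*1+1) mod 8) = rotl(K, 0) = 0x60
k_2 = rotl(K, (7*2+1) mod 8) = rotl(K, 7) = 0x30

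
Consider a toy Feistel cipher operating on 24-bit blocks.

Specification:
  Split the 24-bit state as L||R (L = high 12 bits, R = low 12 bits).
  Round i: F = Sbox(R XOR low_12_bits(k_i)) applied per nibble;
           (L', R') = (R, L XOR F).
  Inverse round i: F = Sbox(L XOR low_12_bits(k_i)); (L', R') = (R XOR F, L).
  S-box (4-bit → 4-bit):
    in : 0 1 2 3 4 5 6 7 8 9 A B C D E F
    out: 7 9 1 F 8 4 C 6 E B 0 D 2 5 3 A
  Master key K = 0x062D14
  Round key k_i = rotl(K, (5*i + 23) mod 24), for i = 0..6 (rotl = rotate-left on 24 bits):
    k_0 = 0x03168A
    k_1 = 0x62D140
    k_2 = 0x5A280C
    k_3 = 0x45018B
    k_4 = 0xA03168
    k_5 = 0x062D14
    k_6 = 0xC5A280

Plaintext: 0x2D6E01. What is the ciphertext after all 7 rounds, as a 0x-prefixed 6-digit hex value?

0x511884

s_0 = plaintext = 0x2D6E01
s_1 = Round(s_0, k_0) = 0xE01C3B
s_2 = Round(s_1, k_1) = 0xC3BB6C
s_3 = Round(s_2, k_2) = 0xB6C3FC
s_4 = Round(s_3, k_3) = 0x3FCA0A
s_5 = Round(s_4, k_4) = 0xA0AE3D
s_6 = Round(s_5, k_5) = 0xE3D511
s_7 = Round(s_6, k_6) = 0x511884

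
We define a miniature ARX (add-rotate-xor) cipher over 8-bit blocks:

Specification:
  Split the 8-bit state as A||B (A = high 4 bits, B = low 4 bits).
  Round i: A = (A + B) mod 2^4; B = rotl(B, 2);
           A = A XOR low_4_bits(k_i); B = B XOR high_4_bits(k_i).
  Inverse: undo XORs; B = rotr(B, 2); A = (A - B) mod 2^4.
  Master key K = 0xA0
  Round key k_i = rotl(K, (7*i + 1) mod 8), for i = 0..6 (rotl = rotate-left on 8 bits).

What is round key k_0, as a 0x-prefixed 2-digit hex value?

0x41

K = 0xA0
k_0 = rotl(K, (7*0+1) mod 8) = rotl(K, 1) = 0x41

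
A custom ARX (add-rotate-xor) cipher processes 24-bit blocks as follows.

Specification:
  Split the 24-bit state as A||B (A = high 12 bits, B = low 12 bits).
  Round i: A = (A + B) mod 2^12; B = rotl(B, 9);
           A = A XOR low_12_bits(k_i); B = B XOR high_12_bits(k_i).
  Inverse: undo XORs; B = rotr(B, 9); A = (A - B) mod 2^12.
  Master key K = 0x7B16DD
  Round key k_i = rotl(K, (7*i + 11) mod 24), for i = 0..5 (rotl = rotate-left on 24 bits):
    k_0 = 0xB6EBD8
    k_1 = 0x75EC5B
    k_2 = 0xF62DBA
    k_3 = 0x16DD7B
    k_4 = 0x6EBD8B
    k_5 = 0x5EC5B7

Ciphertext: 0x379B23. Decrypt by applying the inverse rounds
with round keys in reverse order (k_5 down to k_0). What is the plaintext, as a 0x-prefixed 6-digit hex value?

0xBBCCC9

s_0 = ciphertext = 0x379B23
s_1 = InvRound(s_0, k_5) = 0x04F67F
s_2 = InvRound(s_1, k_4) = 0x9244A0
s_3 = InvRound(s_2, k_3) = 0x5F5E6A
s_4 = InvRound(s_3, k_2) = 0x00F840
s_5 = InvRound(s_4, k_1) = 0x35D8F7
s_6 = InvRound(s_5, k_0) = 0xBBCCC9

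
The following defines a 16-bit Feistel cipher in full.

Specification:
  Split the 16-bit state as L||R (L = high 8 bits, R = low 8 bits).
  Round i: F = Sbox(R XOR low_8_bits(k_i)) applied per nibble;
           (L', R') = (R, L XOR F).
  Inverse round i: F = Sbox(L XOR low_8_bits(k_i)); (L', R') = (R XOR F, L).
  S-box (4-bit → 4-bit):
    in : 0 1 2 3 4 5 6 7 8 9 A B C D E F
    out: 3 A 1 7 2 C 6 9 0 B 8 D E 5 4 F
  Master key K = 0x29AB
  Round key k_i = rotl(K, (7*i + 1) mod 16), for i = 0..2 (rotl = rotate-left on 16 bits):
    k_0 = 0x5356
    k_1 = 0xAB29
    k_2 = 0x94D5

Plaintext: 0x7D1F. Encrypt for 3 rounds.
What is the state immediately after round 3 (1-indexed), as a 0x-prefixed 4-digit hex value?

0x809A

s_0 = plaintext = 0x7D1F
s_1 = Round(s_0, k_0) = 0x1F56
s_2 = Round(s_1, k_1) = 0x5680
s_3 = Round(s_2, k_2) = 0x809A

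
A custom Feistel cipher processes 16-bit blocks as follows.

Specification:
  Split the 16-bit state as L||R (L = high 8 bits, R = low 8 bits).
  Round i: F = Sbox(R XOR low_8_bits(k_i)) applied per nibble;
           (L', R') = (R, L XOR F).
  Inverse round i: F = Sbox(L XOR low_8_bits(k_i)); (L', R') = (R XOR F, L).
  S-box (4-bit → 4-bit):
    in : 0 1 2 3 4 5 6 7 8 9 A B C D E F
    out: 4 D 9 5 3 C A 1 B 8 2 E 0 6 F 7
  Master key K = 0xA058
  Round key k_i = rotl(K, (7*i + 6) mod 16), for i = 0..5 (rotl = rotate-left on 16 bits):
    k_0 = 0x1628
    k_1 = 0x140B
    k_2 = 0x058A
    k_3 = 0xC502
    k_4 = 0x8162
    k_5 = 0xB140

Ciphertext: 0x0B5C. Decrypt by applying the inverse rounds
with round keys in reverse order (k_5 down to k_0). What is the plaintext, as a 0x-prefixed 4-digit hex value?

0xD9CA

s_0 = ciphertext = 0x0B5C
s_1 = InvRound(s_0, k_5) = 0x620B
s_2 = InvRound(s_1, k_4) = 0x4F62
s_3 = InvRound(s_2, k_3) = 0x544F
s_4 = InvRound(s_3, k_2) = 0x2054
s_5 = InvRound(s_4, k_1) = 0xCA20
s_6 = InvRound(s_5, k_0) = 0xD9CA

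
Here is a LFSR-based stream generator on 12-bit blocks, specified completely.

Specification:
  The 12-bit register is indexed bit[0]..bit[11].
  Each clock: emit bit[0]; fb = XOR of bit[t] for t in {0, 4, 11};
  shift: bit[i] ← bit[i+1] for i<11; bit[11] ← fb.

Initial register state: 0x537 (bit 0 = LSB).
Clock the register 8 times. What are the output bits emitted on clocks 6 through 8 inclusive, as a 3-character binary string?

100

reg_0 = 0x537
clock 1: out=1, reg = 0x29B
clock 2: out=1, reg = 0x14D
clock 3: out=1, reg = 0x8A6
clock 4: out=0, reg = 0xC53
clock 5: out=1, reg = 0xE29
clock 6: out=1, reg = 0x714
clock 7: out=0, reg = 0xB8A
clock 8: out=0, reg = 0xDC5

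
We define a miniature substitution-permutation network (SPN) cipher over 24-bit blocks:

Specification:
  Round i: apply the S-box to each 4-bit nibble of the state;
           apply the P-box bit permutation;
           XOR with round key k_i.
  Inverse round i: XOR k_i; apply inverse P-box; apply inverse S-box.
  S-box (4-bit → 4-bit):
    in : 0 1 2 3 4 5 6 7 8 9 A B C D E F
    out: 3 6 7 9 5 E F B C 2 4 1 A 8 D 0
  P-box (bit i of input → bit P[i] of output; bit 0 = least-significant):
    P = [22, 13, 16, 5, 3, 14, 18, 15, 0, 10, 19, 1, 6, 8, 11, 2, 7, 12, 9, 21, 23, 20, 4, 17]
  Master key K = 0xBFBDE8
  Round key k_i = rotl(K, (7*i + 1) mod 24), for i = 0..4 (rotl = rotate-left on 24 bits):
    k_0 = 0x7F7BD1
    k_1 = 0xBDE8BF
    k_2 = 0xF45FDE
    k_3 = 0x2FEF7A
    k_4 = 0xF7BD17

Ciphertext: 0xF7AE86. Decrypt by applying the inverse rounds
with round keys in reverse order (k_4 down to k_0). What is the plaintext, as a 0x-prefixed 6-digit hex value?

s_0 = ciphertext = 0xF7AE86
s_1 = InvRound(s_0, k_4) = 0xA29BFF
s_2 = InvRound(s_1, k_3) = 0xB0D211
s_3 = InvRound(s_2, k_2) = 0xFB67EB
s_4 = InvRound(s_3, k_1) = 0x8A698B
s_5 = InvRound(s_4, k_0) = 0x25BD44

0x25BD44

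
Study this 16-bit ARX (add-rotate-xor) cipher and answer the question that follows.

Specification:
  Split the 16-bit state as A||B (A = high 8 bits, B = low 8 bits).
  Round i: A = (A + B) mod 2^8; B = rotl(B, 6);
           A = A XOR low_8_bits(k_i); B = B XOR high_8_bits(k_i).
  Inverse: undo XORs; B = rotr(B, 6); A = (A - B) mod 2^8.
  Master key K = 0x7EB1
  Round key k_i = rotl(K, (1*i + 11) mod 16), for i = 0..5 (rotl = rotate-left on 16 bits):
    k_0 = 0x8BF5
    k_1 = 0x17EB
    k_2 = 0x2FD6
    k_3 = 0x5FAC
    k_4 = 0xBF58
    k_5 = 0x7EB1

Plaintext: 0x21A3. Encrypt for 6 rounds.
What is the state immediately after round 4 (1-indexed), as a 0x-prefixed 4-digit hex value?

0xD868

s_0 = plaintext = 0x21A3
s_1 = Round(s_0, k_0) = 0x3163
s_2 = Round(s_1, k_1) = 0x7FCF
s_3 = Round(s_2, k_2) = 0x98DC
s_4 = Round(s_3, k_3) = 0xD868
s_5 = Round(s_4, k_4) = 0x18A5
s_6 = Round(s_5, k_5) = 0x0C17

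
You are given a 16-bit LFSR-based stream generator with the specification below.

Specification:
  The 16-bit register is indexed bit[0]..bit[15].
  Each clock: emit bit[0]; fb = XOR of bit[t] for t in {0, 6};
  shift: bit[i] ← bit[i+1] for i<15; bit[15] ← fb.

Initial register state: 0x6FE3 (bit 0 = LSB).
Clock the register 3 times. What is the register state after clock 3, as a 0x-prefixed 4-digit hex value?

reg_0 = 0x6FE3
clock 1: out=1, reg = 0x37F1
clock 2: out=1, reg = 0x1BF8
clock 3: out=0, reg = 0x8DFC

0x8DFC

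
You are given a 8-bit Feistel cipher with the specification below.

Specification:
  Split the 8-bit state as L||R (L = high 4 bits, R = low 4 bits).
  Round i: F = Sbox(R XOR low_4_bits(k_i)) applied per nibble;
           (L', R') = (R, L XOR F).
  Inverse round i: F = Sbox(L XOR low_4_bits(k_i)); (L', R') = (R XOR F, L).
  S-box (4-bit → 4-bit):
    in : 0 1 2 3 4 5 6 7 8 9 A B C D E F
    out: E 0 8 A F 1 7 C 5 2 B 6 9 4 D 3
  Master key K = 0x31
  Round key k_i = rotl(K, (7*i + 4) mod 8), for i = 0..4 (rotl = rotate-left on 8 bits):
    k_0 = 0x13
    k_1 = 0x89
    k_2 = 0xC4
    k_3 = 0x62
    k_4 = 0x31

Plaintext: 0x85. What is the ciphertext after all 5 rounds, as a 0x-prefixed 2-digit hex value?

0x9D

s_0 = plaintext = 0x85
s_1 = Round(s_0, k_0) = 0x5F
s_2 = Round(s_1, k_1) = 0xF2
s_3 = Round(s_2, k_2) = 0x28
s_4 = Round(s_3, k_3) = 0x89
s_5 = Round(s_4, k_4) = 0x9D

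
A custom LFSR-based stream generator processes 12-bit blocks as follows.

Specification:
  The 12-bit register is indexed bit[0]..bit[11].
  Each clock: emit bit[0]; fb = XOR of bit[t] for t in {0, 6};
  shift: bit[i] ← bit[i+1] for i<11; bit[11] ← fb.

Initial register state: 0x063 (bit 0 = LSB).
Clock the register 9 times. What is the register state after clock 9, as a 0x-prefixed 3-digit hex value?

reg_0 = 0x063
clock 1: out=1, reg = 0x031
clock 2: out=1, reg = 0x818
clock 3: out=0, reg = 0x40C
clock 4: out=0, reg = 0x206
clock 5: out=0, reg = 0x103
clock 6: out=1, reg = 0x881
clock 7: out=1, reg = 0xC40
clock 8: out=0, reg = 0xE20
clock 9: out=0, reg = 0x710

0x710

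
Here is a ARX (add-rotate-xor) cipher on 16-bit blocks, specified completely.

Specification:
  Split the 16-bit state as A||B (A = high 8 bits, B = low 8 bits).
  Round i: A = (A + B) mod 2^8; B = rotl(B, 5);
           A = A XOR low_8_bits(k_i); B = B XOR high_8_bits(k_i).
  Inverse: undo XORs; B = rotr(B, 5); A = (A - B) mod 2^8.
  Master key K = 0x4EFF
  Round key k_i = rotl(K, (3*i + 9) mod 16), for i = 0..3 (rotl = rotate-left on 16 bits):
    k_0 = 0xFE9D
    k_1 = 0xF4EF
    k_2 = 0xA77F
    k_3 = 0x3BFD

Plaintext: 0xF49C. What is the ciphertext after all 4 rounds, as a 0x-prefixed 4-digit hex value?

0xE0AA

s_0 = plaintext = 0xF49C
s_1 = Round(s_0, k_0) = 0x0D6D
s_2 = Round(s_1, k_1) = 0x9559
s_3 = Round(s_2, k_2) = 0x918C
s_4 = Round(s_3, k_3) = 0xE0AA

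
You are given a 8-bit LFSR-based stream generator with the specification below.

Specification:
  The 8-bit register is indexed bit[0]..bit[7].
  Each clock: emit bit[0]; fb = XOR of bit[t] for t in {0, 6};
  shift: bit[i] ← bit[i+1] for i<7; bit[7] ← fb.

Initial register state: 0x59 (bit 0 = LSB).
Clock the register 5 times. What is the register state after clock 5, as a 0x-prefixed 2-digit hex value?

reg_0 = 0x59
clock 1: out=1, reg = 0x2C
clock 2: out=0, reg = 0x16
clock 3: out=0, reg = 0x0B
clock 4: out=1, reg = 0x85
clock 5: out=1, reg = 0xC2

0xC2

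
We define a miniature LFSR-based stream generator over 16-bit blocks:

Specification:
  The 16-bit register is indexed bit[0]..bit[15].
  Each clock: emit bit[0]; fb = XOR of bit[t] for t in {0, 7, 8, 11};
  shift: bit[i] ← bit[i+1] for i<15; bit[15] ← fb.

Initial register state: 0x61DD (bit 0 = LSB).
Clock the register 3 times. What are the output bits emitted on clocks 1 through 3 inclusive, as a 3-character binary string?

reg_0 = 0x61DD
clock 1: out=1, reg = 0xB0EE
clock 2: out=0, reg = 0xD877
clock 3: out=1, reg = 0x6C3B

101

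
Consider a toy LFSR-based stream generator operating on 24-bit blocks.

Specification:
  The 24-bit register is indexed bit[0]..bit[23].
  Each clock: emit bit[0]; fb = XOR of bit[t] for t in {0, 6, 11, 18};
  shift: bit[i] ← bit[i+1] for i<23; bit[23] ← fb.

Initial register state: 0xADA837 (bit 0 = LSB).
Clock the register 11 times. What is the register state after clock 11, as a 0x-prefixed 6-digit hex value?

0x2935B5

reg_0 = 0xADA837
clock 1: out=1, reg = 0xD6D41B
clock 2: out=1, reg = 0x6B6A0D
clock 3: out=1, reg = 0x35B506
clock 4: out=0, reg = 0x9ADA83
clock 5: out=1, reg = 0x4D6D41
clock 6: out=1, reg = 0x26B6A0
clock 7: out=0, reg = 0x935B50
clock 8: out=0, reg = 0x49ADA8
clock 9: out=0, reg = 0xA4D6D4
clock 10: out=0, reg = 0x526B6A
clock 11: out=0, reg = 0x2935B5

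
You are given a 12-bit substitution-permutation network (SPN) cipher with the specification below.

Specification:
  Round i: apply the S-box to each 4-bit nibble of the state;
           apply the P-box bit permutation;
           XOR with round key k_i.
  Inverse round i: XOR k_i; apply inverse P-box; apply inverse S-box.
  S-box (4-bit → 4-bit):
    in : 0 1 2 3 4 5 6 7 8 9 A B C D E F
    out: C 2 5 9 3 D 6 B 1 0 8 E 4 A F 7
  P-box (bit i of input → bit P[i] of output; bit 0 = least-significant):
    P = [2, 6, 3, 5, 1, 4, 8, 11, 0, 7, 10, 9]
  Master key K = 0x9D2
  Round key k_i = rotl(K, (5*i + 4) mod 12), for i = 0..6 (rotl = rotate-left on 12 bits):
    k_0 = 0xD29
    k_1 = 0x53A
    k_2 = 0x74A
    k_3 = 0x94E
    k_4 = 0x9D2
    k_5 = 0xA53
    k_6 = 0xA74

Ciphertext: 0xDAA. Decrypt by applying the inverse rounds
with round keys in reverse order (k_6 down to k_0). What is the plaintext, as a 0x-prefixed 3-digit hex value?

s_0 = ciphertext = 0xDAA
s_1 = InvRound(s_0, k_6) = 0xBFF
s_2 = InvRound(s_1, k_5) = 0x1C5
s_3 = InvRound(s_2, k_4) = 0x878
s_4 = InvRound(s_3, k_3) = 0x9F3
s_5 = InvRound(s_4, k_2) = 0xED0
s_6 = InvRound(s_5, k_1) = 0xD5B
s_7 = InvRound(s_6, k_0) = 0x94D

0x94D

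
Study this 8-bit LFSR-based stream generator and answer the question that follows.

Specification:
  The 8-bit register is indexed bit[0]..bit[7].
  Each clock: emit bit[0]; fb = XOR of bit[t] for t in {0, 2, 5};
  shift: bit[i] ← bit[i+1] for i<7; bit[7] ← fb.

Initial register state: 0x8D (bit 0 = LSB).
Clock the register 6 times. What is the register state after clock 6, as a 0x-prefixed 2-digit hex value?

reg_0 = 0x8D
clock 1: out=1, reg = 0x46
clock 2: out=0, reg = 0xA3
clock 3: out=1, reg = 0x51
clock 4: out=1, reg = 0xA8
clock 5: out=0, reg = 0xD4
clock 6: out=0, reg = 0xEA

0xEA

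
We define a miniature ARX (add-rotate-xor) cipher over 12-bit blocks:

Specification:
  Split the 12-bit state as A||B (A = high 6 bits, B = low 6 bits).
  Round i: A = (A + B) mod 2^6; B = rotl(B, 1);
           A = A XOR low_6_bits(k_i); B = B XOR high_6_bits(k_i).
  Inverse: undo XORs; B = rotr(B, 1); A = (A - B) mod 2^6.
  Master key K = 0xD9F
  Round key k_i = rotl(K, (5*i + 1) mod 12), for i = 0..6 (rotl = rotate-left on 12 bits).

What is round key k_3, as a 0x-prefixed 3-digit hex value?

0x9FD

K = 0xD9F
k_0 = rotl(K, (5*0+1) mod 12) = rotl(K, 1) = 0xB3F
k_1 = rotl(K, (5*1+1) mod 12) = rotl(K, 6) = 0x7F6
k_2 = rotl(K, (5*2+1) mod 12) = rotl(K, 11) = 0xECF
k_3 = rotl(K, (5*3+1) mod 12) = rotl(K, 4) = 0x9FD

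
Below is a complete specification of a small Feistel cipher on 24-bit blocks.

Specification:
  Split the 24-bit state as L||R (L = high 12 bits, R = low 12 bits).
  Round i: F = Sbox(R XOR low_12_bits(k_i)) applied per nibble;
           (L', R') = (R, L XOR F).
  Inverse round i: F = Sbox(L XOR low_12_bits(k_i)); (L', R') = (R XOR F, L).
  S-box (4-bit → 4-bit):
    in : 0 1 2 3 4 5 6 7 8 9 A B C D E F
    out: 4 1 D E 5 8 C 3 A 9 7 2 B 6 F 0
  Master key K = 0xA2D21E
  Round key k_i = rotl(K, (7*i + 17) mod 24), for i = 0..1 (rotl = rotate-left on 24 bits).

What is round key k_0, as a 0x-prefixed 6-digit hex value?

0x3D45A4

K = 0xA2D21E
k_0 = rotl(K, (7*0+17) mod 24) = rotl(K, 17) = 0x3D45A4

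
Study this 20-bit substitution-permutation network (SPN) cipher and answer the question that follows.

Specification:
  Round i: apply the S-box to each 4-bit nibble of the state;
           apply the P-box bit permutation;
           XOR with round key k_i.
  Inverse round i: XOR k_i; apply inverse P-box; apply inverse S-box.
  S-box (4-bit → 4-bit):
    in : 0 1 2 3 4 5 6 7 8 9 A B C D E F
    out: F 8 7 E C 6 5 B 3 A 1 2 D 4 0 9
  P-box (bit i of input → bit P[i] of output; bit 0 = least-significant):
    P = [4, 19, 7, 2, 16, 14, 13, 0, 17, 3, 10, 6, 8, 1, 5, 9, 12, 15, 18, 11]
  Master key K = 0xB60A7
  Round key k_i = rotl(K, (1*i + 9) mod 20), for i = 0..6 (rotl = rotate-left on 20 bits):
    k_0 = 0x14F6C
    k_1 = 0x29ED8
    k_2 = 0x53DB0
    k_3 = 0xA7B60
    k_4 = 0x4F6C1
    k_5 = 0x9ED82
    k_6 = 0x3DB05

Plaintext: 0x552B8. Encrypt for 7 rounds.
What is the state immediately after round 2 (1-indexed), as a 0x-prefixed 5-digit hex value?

0x2E742

s_0 = plaintext = 0x552B8
s_1 = Round(s_0, k_0) = 0xF8B56
s_2 = Round(s_1, k_1) = 0x2E742
s_3 = Round(s_2, k_2) = 0xB8D69
s_4 = Round(s_3, k_3) = 0x3DE66
s_5 = Round(s_4, k_4) = 0x15E71
s_6 = Round(s_5, k_5) = 0x8A5A5
s_7 = Round(s_6, k_6) = 0xA4E8D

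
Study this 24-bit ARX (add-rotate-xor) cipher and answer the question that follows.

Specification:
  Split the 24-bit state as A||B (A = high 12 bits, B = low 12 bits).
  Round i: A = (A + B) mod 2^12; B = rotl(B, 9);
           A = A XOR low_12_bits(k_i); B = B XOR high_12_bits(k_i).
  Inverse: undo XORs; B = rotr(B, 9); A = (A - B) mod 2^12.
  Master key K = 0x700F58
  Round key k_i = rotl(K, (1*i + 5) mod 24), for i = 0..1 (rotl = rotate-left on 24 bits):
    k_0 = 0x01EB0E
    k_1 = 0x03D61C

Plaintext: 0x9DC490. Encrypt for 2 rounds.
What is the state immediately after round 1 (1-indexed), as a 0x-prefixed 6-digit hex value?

0x56208C

s_0 = plaintext = 0x9DC490
s_1 = Round(s_0, k_0) = 0x56208C
s_2 = Round(s_1, k_1) = 0x3F282C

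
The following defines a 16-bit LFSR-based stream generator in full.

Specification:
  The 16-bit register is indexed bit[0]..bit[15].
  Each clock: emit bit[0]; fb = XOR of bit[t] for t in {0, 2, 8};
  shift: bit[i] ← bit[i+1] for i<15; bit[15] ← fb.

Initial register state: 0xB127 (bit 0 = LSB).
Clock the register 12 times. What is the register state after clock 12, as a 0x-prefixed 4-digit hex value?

reg_0 = 0xB127
clock 1: out=1, reg = 0xD893
clock 2: out=1, reg = 0xEC49
clock 3: out=1, reg = 0xF624
clock 4: out=0, reg = 0xFB12
clock 5: out=0, reg = 0xFD89
clock 6: out=1, reg = 0x7EC4
clock 7: out=0, reg = 0xBF62
clock 8: out=0, reg = 0xDFB1
clock 9: out=1, reg = 0x6FD8
clock 10: out=0, reg = 0xB7EC
clock 11: out=0, reg = 0x5BF6
clock 12: out=0, reg = 0x2DFB

0x2DFB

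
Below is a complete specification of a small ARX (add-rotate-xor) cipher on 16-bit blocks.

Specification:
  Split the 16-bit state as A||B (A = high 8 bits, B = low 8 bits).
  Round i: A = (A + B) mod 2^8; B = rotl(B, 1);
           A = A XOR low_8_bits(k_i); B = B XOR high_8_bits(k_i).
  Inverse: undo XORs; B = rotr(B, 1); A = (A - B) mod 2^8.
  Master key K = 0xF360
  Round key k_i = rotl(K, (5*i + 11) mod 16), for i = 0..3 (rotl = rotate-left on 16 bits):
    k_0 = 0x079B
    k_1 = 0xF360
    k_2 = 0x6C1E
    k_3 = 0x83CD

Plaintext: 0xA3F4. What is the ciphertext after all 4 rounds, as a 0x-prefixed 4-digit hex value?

s_0 = plaintext = 0xA3F4
s_1 = Round(s_0, k_0) = 0x0CEE
s_2 = Round(s_1, k_1) = 0x9A2E
s_3 = Round(s_2, k_2) = 0xD630
s_4 = Round(s_3, k_3) = 0xCBE3

0xCBE3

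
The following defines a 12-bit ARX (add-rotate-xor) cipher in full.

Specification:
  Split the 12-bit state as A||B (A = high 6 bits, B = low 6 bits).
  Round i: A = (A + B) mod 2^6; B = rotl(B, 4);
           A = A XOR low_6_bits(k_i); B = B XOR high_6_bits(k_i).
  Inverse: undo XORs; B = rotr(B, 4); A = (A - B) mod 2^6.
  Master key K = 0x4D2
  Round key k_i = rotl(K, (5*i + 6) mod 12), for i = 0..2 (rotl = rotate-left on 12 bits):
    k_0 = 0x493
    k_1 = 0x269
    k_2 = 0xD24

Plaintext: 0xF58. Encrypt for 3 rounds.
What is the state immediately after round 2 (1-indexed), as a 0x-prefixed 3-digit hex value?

0xCCC

s_0 = plaintext = 0xF58
s_1 = Round(s_0, k_0) = 0x194
s_2 = Round(s_1, k_1) = 0xCCC
s_3 = Round(s_2, k_2) = 0x6F7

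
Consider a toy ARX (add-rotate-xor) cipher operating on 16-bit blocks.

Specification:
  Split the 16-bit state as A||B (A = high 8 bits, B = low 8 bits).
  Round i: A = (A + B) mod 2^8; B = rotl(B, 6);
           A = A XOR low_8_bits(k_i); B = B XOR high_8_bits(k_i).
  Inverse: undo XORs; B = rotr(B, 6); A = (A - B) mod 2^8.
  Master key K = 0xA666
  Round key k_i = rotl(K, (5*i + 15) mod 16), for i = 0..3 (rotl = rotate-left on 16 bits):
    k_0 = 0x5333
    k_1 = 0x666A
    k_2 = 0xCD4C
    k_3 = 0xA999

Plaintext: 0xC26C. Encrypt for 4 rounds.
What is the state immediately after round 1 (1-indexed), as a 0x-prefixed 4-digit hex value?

s_0 = plaintext = 0xC26C
s_1 = Round(s_0, k_0) = 0x1D48
s_2 = Round(s_1, k_1) = 0x0F74
s_3 = Round(s_2, k_2) = 0xCFD0
s_4 = Round(s_3, k_3) = 0x069D

0x1D48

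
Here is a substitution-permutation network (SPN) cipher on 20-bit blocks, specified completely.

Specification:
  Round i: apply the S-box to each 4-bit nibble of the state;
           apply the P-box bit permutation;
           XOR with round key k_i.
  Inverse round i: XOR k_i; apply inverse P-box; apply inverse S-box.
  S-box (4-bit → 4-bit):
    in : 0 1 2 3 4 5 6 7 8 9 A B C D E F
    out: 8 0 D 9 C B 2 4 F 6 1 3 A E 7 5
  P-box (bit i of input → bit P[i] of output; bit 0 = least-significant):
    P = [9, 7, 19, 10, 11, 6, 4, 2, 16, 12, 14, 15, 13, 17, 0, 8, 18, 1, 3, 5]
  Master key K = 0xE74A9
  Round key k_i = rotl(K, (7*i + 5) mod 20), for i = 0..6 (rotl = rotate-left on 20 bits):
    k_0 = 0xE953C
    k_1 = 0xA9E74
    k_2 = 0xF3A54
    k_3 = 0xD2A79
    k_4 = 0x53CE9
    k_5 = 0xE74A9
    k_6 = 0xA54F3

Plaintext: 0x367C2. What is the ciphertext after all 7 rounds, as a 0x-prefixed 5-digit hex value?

s_0 = plaintext = 0x367C2
s_1 = Round(s_0, k_0) = 0x0D358
s_2 = Round(s_1, k_1) = 0x11191
s_3 = Round(s_2, k_2) = 0xF3A04
s_4 = Round(s_3, k_3) = 0x00F75
s_5 = Round(s_4, k_4) = 0x47B59
s_6 = Round(s_5, k_5) = 0x76C44
s_7 = Round(s_6, k_6) = 0x0C0EF

0x0C0EF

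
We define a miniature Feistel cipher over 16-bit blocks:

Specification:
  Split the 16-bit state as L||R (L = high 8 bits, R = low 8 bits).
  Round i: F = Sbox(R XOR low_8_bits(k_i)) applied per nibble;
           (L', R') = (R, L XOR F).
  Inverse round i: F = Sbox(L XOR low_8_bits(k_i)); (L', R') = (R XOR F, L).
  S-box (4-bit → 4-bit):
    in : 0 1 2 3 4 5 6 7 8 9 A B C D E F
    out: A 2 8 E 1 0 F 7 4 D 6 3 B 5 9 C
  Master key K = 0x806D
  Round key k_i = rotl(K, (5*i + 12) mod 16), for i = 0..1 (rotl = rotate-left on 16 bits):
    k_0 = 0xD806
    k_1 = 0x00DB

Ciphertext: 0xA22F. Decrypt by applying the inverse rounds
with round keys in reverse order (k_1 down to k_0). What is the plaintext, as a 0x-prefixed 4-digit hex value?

0xA352

s_0 = ciphertext = 0xA22F
s_1 = InvRound(s_0, k_1) = 0x52A2
s_2 = InvRound(s_1, k_0) = 0xA352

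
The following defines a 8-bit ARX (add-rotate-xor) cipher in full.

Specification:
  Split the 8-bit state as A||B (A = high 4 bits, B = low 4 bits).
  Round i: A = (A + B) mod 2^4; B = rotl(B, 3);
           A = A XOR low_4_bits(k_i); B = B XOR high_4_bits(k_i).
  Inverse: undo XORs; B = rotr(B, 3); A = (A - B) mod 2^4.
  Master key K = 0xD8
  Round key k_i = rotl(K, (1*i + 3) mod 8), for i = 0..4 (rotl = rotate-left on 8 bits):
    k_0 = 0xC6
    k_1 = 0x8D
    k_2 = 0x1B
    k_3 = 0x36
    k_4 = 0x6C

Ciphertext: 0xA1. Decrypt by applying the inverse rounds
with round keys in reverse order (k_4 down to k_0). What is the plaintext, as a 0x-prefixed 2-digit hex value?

0x7E

s_0 = ciphertext = 0xA1
s_1 = InvRound(s_0, k_4) = 0x8E
s_2 = InvRound(s_1, k_3) = 0x3B
s_3 = InvRound(s_2, k_2) = 0x35
s_4 = InvRound(s_3, k_1) = 0x3B
s_5 = InvRound(s_4, k_0) = 0x7E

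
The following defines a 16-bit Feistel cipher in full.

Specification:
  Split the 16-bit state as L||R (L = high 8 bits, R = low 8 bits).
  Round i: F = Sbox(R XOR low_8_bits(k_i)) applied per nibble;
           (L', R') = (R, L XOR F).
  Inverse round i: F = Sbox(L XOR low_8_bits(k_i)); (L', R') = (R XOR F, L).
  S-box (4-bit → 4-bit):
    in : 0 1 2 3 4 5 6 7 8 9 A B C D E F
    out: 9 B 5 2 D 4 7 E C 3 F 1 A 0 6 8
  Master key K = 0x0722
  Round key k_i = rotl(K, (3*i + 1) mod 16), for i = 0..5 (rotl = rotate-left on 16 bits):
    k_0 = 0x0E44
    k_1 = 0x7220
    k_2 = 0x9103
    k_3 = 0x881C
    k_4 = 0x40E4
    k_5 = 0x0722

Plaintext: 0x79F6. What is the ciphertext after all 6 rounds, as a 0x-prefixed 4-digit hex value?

0x0921

s_0 = plaintext = 0x79F6
s_1 = Round(s_0, k_0) = 0xF66C
s_2 = Round(s_1, k_1) = 0x6C2C
s_3 = Round(s_2, k_2) = 0x2C34
s_4 = Round(s_3, k_3) = 0x3470
s_5 = Round(s_4, k_4) = 0x7009
s_6 = Round(s_5, k_5) = 0x0921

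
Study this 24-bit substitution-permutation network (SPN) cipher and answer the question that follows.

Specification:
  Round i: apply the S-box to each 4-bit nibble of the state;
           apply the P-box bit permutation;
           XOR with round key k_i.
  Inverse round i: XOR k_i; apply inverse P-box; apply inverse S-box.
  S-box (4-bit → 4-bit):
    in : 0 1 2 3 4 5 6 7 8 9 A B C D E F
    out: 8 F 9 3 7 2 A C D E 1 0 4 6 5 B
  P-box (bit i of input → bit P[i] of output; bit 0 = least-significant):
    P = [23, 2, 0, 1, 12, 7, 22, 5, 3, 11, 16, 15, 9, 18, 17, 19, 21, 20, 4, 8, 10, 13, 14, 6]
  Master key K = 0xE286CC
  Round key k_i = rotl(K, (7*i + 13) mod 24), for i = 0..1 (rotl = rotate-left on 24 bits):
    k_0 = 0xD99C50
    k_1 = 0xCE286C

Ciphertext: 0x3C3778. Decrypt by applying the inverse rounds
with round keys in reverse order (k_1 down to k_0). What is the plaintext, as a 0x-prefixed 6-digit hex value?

0xD10517

s_0 = ciphertext = 0x3C3778
s_1 = InvRound(s_0, k_1) = 0xA1E5E3
s_2 = InvRound(s_1, k_0) = 0xD10517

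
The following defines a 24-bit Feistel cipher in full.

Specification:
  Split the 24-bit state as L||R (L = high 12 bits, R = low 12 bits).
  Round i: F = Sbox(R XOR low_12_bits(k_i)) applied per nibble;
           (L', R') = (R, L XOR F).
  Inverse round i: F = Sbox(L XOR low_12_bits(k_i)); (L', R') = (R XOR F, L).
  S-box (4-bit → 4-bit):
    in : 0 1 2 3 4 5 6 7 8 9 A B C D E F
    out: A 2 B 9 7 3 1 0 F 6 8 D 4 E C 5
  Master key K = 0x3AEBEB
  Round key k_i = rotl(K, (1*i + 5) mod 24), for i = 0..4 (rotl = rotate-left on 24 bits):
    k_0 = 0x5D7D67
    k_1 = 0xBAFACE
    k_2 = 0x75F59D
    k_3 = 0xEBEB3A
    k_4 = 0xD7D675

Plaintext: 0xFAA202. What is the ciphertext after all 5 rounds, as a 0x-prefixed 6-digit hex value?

s_0 = plaintext = 0xFAA202
s_1 = Round(s_0, k_0) = 0x202AB9
s_2 = Round(s_1, k_1) = 0xAB9802
s_3 = Round(s_2, k_2) = 0x8024DC
s_4 = Round(s_3, k_3) = 0x4DCDC3
s_5 = Round(s_4, k_4) = 0xDC390D

0xDC390D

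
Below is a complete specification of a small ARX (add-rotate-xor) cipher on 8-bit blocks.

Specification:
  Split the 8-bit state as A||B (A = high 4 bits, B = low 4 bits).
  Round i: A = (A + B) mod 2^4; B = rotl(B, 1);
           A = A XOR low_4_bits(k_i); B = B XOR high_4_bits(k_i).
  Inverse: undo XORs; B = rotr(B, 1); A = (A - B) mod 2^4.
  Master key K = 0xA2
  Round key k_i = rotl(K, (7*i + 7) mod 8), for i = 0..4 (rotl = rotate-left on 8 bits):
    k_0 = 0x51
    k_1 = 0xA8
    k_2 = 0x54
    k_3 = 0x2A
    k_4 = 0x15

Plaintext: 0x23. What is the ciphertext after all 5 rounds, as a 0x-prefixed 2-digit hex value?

0x96

s_0 = plaintext = 0x23
s_1 = Round(s_0, k_0) = 0x43
s_2 = Round(s_1, k_1) = 0xFC
s_3 = Round(s_2, k_2) = 0xFC
s_4 = Round(s_3, k_3) = 0x1B
s_5 = Round(s_4, k_4) = 0x96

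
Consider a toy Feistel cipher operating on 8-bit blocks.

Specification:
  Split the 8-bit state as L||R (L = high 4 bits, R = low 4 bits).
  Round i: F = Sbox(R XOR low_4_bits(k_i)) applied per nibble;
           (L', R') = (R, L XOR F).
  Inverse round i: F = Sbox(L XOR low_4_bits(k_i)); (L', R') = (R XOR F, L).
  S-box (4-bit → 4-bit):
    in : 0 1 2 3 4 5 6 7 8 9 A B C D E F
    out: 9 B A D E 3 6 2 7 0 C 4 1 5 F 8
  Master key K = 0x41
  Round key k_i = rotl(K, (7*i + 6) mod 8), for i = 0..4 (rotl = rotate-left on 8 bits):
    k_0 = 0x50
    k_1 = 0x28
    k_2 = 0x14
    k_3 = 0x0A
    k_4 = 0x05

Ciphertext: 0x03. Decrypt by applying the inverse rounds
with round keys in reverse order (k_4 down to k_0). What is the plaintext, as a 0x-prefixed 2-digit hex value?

0x94

s_0 = ciphertext = 0x03
s_1 = InvRound(s_0, k_4) = 0x00
s_2 = InvRound(s_1, k_3) = 0xC0
s_3 = InvRound(s_2, k_2) = 0x7C
s_4 = InvRound(s_3, k_1) = 0x47
s_5 = InvRound(s_4, k_0) = 0x94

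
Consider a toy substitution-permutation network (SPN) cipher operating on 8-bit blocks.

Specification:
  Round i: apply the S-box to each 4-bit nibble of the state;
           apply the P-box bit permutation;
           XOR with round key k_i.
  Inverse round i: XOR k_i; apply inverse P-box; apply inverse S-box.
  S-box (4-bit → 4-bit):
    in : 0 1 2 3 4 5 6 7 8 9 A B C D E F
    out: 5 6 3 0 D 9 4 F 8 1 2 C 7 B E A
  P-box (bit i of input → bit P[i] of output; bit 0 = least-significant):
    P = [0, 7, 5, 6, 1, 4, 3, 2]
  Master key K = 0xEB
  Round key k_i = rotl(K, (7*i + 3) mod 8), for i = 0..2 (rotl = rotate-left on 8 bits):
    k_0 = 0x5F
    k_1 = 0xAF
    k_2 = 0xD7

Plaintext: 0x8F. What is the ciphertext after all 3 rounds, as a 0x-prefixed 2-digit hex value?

s_0 = plaintext = 0x8F
s_1 = Round(s_0, k_0) = 0x9B
s_2 = Round(s_1, k_1) = 0xCD
s_3 = Round(s_2, k_2) = 0x0C

0x0C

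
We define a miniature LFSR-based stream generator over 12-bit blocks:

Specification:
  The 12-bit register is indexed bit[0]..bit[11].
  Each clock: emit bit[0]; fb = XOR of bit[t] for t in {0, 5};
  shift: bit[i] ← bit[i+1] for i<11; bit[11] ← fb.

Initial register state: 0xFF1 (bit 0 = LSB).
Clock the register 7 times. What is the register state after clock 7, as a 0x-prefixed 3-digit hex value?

reg_0 = 0xFF1
clock 1: out=1, reg = 0x7F8
clock 2: out=0, reg = 0xBFC
clock 3: out=0, reg = 0xDFE
clock 4: out=0, reg = 0xEFF
clock 5: out=1, reg = 0x77F
clock 6: out=1, reg = 0x3BF
clock 7: out=1, reg = 0x1DF

0x1DF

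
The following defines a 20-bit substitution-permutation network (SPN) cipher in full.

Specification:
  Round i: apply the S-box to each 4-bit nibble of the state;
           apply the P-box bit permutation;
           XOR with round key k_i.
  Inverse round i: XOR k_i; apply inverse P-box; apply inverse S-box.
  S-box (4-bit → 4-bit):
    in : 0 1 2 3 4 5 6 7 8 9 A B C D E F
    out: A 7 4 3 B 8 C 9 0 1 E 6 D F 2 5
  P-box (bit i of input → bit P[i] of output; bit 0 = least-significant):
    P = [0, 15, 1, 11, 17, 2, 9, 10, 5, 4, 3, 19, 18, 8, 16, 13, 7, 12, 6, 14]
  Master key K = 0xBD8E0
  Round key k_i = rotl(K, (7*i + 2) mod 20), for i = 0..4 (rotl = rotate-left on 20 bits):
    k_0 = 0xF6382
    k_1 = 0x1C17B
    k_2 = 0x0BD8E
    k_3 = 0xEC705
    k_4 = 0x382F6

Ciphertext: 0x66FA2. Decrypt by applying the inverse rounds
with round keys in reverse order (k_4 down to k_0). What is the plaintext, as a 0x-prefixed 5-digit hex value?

s_0 = ciphertext = 0x66FA2
s_1 = InvRound(s_0, k_4) = 0x6DE00
s_2 = InvRound(s_1, k_3) = 0xEE5E7
s_3 = InvRound(s_2, k_2) = 0xA9C97
s_4 = InvRound(s_3, k_1) = 0xDBC45
s_5 = InvRound(s_4, k_0) = 0xDE8DD

0xDE8DD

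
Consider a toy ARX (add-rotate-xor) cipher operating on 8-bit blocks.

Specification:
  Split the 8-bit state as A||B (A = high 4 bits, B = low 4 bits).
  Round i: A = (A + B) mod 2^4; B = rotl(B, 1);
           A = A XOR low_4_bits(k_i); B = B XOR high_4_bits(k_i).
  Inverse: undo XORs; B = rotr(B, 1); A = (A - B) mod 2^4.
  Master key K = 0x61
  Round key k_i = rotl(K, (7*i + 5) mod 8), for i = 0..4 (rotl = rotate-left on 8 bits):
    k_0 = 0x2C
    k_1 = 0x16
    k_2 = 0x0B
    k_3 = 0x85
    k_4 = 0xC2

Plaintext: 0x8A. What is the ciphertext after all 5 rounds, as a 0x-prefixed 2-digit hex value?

0x62

s_0 = plaintext = 0x8A
s_1 = Round(s_0, k_0) = 0xE7
s_2 = Round(s_1, k_1) = 0x3F
s_3 = Round(s_2, k_2) = 0x9F
s_4 = Round(s_3, k_3) = 0xD7
s_5 = Round(s_4, k_4) = 0x62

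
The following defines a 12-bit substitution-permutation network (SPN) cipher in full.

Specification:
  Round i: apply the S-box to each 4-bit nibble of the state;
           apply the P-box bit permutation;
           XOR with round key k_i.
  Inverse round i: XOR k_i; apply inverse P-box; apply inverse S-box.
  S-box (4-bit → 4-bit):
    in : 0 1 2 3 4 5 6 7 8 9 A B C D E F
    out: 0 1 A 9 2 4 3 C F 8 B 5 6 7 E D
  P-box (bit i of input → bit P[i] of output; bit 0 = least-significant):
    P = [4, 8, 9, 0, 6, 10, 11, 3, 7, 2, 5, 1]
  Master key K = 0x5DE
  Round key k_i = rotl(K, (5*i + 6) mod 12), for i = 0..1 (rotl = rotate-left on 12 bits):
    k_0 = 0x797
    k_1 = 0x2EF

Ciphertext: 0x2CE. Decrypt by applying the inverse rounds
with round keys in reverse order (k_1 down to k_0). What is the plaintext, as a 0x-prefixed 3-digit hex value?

0xA9B

s_0 = ciphertext = 0x2CE
s_1 = InvRound(s_0, k_1) = 0x509
s_2 = InvRound(s_1, k_0) = 0xA9B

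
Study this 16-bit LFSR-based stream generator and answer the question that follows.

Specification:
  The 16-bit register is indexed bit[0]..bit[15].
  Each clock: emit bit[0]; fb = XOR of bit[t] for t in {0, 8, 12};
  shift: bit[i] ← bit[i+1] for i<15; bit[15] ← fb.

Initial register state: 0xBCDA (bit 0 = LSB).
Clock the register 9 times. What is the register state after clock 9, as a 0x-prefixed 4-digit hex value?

reg_0 = 0xBCDA
clock 1: out=0, reg = 0xDE6D
clock 2: out=1, reg = 0x6F36
clock 3: out=0, reg = 0xB79B
clock 4: out=1, reg = 0xDBCD
clock 5: out=1, reg = 0xEDE6
clock 6: out=0, reg = 0xF6F3
clock 7: out=1, reg = 0x7B79
clock 8: out=1, reg = 0xBDBC
clock 9: out=0, reg = 0x5EDE

0x5EDE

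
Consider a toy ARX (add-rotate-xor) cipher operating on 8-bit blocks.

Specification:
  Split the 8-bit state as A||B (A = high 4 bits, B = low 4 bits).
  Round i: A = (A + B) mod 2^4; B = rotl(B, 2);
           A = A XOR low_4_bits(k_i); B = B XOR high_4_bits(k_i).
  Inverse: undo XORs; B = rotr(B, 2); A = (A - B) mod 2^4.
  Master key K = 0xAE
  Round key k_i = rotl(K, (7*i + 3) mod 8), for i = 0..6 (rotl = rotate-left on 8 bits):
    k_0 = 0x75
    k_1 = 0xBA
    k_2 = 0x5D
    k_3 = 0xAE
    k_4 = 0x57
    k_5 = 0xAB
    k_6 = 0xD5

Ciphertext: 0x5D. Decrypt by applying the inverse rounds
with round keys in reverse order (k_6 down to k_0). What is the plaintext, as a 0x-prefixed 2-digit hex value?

s_0 = ciphertext = 0x5D
s_1 = InvRound(s_0, k_6) = 0x00
s_2 = InvRound(s_1, k_5) = 0x1A
s_3 = InvRound(s_2, k_4) = 0x7F
s_4 = InvRound(s_3, k_3) = 0x45
s_5 = InvRound(s_4, k_2) = 0x90
s_6 = InvRound(s_5, k_1) = 0x5E
s_7 = InvRound(s_6, k_0) = 0xA6

0xA6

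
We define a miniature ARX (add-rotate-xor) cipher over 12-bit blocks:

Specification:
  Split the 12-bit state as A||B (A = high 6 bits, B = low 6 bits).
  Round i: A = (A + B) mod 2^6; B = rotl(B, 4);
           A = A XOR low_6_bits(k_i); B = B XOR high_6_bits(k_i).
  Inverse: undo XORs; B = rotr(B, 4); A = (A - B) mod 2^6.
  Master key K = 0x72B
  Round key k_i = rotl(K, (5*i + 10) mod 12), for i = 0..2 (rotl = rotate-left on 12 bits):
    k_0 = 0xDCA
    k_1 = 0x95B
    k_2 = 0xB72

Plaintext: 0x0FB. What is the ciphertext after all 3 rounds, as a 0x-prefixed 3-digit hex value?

0xBD0

s_0 = plaintext = 0x0FB
s_1 = Round(s_0, k_0) = 0xD09
s_2 = Round(s_1, k_1) = 0x9B7
s_3 = Round(s_2, k_2) = 0xBD0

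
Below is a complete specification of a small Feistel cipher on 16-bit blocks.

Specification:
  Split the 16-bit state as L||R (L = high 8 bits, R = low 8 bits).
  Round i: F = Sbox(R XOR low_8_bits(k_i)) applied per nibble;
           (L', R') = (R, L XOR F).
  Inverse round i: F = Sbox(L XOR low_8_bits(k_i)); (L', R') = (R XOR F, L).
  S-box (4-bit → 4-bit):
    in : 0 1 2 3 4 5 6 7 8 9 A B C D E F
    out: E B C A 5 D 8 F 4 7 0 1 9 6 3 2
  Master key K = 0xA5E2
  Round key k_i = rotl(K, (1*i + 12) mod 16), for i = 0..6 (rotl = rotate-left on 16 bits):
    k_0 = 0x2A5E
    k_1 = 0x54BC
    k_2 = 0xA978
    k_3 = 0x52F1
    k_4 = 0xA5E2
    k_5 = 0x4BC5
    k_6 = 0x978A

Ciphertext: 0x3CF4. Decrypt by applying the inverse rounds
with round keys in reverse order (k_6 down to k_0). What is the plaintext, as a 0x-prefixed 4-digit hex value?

s_0 = ciphertext = 0x3CF4
s_1 = InvRound(s_0, k_6) = 0xEC3C
s_2 = InvRound(s_1, k_5) = 0xFBEC
s_3 = InvRound(s_2, k_4) = 0x5BFB
s_4 = InvRound(s_3, k_3) = 0xFB5B
s_5 = InvRound(s_4, k_2) = 0x11FB
s_6 = InvRound(s_5, k_1) = 0xFD11
s_7 = InvRound(s_6, k_0) = 0x1BFD

0x1BFD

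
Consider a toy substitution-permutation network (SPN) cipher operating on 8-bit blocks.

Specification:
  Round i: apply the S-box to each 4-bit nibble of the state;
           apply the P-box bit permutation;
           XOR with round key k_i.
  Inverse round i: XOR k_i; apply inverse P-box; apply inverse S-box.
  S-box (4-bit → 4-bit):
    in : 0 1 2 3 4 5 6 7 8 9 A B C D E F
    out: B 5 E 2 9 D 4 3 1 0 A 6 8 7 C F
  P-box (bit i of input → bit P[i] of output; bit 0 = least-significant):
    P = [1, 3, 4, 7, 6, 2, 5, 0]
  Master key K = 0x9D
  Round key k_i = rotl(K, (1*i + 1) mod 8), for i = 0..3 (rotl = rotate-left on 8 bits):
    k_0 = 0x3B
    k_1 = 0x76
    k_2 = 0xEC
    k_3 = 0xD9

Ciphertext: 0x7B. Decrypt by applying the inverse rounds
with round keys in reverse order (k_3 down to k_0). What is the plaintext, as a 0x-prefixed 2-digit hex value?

0x5C

s_0 = ciphertext = 0x7B
s_1 = InvRound(s_0, k_3) = 0x64
s_2 = InvRound(s_1, k_2) = 0x9A
s_3 = InvRound(s_2, k_1) = 0xDA
s_4 = InvRound(s_3, k_0) = 0x5C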